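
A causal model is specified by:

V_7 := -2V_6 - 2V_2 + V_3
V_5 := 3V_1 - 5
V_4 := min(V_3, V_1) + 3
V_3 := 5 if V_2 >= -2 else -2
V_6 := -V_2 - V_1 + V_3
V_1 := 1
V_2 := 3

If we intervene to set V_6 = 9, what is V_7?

Intervening sets V_6 = 9 and removes its equation (V_6 := -V_2 - V_1 + V_3).
V_3 = 5 if V_2 >= -2 else -2  [with V_2=3]  = 5
V_7 = -2V_6 - 2V_2 + V_3  [with V_6=9, V_2=3, V_3=5]  = -19

-19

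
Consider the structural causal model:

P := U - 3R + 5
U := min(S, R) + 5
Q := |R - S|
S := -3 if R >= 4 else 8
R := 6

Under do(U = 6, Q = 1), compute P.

The joint intervention fixes U = 6, Q = 1, removing each variable's own equation.
P = U - 3R + 5  [with U=6, R=6]  = -7

-7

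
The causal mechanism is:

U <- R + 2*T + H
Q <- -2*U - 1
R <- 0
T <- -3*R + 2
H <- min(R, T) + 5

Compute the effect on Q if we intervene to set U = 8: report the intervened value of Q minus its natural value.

2

Intervening sets U = 8 and removes its equation (U <- R + 2*T + H).
Q = -2*U - 1  [with U=8]  = -17
Without intervention: T = -3*R + 2  [with R=0]  = 2; H = min(R, T) + 5  [with R=0, T=2]  = 5; U = R + 2*T + H  [with R=0, T=2, H=5]  = 9; Q = -2*U - 1  [with U=9]  = -19.
Change = -17 − (-19) = 2.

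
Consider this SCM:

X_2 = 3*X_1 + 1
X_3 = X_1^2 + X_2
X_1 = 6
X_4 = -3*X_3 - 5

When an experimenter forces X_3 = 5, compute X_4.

The intervention breaks the incoming arrows to X_3: X_3 = X_1^2 + X_2 no longer applies, and X_3 = 5.
X_4 = -3*X_3 - 5  [with X_3=5]  = -20

-20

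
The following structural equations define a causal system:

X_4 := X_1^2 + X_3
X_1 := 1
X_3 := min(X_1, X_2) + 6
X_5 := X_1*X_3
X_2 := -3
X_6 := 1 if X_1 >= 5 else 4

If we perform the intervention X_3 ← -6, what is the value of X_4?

The intervention breaks the incoming arrows to X_3: X_3 := min(X_1, X_2) + 6 no longer applies, and X_3 = -6.
X_4 = X_1^2 + X_3  [with X_1=1, X_3=-6]  = -5

-5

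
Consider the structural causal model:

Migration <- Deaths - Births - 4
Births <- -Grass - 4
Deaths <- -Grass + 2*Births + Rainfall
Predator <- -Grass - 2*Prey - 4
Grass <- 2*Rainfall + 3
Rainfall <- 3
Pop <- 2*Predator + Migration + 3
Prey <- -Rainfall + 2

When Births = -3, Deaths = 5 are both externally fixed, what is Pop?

Setting Births = -3, Deaths = 5 by intervention discards those variables' equations.
Grass = 2*Rainfall + 3  [with Rainfall=3]  = 9
Prey = -Rainfall + 2  [with Rainfall=3]  = -1
Predator = -Grass - 2*Prey - 4  [with Grass=9, Prey=-1]  = -11
Migration = Deaths - Births - 4  [with Deaths=5, Births=-3]  = 4
Pop = 2*Predator + Migration + 3  [with Predator=-11, Migration=4]  = -15

-15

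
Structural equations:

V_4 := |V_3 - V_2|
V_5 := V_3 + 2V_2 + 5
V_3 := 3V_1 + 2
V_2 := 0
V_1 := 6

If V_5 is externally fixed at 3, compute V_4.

20

The intervention breaks the incoming arrows to V_5: V_5 := V_3 + 2V_2 + 5 no longer applies, and V_5 = 3.
Since V_4 is not a descendant of the intervened variable, it is unaffected.
V_3 = 3V_1 + 2  [with V_1=6]  = 20
V_4 = |V_3 - V_2|  [with V_3=20, V_2=0]  = 20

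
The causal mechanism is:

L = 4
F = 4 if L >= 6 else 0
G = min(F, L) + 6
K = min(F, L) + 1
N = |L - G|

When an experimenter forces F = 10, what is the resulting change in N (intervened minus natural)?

do(F=10) replaces the equation F = 4 if L >= 6 else 0 with the constant F = 10.
G = min(F, L) + 6  [with F=10, L=4]  = 10
N = |L - G|  [with L=4, G=10]  = 6
Without intervention: F = 4 if L >= 6 else 0  [with L=4]  = 0; G = min(F, L) + 6  [with F=0, L=4]  = 6; N = |L - G|  [with L=4, G=6]  = 2.
Change = 6 − 2 = 4.

4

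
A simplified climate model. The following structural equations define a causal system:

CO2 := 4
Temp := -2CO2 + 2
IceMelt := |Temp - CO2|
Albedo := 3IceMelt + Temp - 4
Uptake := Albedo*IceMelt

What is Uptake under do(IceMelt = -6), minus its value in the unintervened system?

-32

do(IceMelt=-6) replaces the equation IceMelt := |Temp - CO2| with the constant IceMelt = -6.
Temp = -2CO2 + 2  [with CO2=4]  = -6
Albedo = 3IceMelt + Temp - 4  [with IceMelt=-6, Temp=-6]  = -28
Uptake = Albedo*IceMelt  [with Albedo=-28, IceMelt=-6]  = 168
Without intervention: Temp = -2CO2 + 2  [with CO2=4]  = -6; IceMelt = |Temp - CO2|  [with Temp=-6, CO2=4]  = 10; Albedo = 3IceMelt + Temp - 4  [with IceMelt=10, Temp=-6]  = 20; Uptake = Albedo*IceMelt  [with Albedo=20, IceMelt=10]  = 200.
Change = 168 − 200 = -32.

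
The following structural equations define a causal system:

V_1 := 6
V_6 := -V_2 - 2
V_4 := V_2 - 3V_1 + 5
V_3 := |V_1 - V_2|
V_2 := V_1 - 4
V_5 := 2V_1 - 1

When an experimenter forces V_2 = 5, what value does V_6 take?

Under do(V_2=5), the mechanism V_2 := V_1 - 4 is discarded; V_2 is fixed at 5.
V_6 = -V_2 - 2  [with V_2=5]  = -7

-7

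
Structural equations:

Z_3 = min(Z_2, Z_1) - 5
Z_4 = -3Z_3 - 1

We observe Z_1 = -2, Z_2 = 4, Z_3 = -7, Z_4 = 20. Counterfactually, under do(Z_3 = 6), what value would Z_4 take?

The intervention breaks the incoming arrows to Z_3: Z_3 = min(Z_2, Z_1) - 5 no longer applies, and Z_3 = 6.
Z_4 = -3Z_3 - 1  [with Z_3=6]  = -19

-19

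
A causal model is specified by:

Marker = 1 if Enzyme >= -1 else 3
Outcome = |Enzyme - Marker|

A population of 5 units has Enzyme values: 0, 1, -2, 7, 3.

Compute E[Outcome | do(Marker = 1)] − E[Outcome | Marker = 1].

0.15

Every unit gets Marker=1 under the intervention. Outcome values become 1, 0, 3, 6, 2; E[Outcome|do(Marker=1)] = 2.4.
E[Outcome|Marker=1] averages over only the 4 units with Marker=1 (Enzyme = 0, 1, 7, 3): Outcome = 1, 0, 6, 2, mean 2.25.
Difference = 2.4 − 2.25 = 0.15.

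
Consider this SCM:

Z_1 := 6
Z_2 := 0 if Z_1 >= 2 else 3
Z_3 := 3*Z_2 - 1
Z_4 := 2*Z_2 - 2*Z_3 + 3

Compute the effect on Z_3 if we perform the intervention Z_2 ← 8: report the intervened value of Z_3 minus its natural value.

24

The intervention breaks the incoming arrows to Z_2: Z_2 := 0 if Z_1 >= 2 else 3 no longer applies, and Z_2 = 8.
Z_3 = 3*Z_2 - 1  [with Z_2=8]  = 23
Without intervention: Z_2 = 0 if Z_1 >= 2 else 3  [with Z_1=6]  = 0; Z_3 = 3*Z_2 - 1  [with Z_2=0]  = -1.
Change = 23 − (-1) = 24.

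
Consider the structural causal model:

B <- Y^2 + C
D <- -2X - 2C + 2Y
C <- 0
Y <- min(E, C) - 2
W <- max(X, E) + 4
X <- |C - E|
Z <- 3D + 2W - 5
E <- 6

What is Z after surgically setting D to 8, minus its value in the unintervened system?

72

do(D=8) replaces the equation D <- -2X - 2C + 2Y with the constant D = 8.
X = |C - E|  [with C=0, E=6]  = 6
W = max(X, E) + 4  [with X=6, E=6]  = 10
Z = 3D + 2W - 5  [with D=8, W=10]  = 39
Without intervention: X = |C - E|  [with C=0, E=6]  = 6; Y = min(E, C) - 2  [with E=6, C=0]  = -2; W = max(X, E) + 4  [with X=6, E=6]  = 10; D = -2X - 2C + 2Y  [with X=6, C=0, Y=-2]  = -16; Z = 3D + 2W - 5  [with D=-16, W=10]  = -33.
Change = 39 − (-33) = 72.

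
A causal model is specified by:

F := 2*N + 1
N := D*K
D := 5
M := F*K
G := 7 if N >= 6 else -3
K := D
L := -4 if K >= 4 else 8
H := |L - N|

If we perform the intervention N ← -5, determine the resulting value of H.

1

The intervention breaks the incoming arrows to N: N := D*K no longer applies, and N = -5.
K = D  [with D=5]  = 5
L = -4 if K >= 4 else 8  [with K=5]  = -4
H = |L - N|  [with L=-4, N=-5]  = 1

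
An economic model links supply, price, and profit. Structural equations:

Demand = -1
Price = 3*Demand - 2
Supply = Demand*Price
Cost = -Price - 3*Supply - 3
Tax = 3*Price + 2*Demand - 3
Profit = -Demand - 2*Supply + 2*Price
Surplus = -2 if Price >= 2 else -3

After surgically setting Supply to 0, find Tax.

do(Supply=0) replaces the equation Supply = Demand*Price with the constant Supply = 0.
Tax is not downstream of the intervention, so its value is determined by the original equations.
Price = 3*Demand - 2  [with Demand=-1]  = -5
Tax = 3*Price + 2*Demand - 3  [with Price=-5, Demand=-1]  = -20

-20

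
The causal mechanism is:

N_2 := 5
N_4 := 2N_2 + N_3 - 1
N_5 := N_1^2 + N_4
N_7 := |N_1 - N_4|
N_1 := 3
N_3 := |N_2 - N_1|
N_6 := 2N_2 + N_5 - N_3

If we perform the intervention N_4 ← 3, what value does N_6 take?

20

Under do(N_4=3), the mechanism N_4 := 2N_2 + N_3 - 1 is discarded; N_4 is fixed at 3.
N_3 = |N_2 - N_1|  [with N_2=5, N_1=3]  = 2
N_5 = N_1^2 + N_4  [with N_1=3, N_4=3]  = 12
N_6 = 2N_2 + N_5 - N_3  [with N_2=5, N_5=12, N_3=2]  = 20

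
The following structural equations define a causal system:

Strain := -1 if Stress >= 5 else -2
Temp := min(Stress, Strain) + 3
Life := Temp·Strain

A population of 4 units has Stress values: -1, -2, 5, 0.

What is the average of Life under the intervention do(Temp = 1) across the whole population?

-1.75

do(Temp=1) breaks Temp's dependence on Stress. With Temp=1 fixed, Life across the units is -2, -2, -1, -2, mean -1.75.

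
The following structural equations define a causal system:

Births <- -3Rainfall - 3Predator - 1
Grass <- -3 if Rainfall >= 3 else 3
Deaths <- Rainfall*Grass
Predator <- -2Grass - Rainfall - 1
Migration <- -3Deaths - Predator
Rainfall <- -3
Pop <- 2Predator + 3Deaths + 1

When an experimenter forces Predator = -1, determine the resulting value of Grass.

Under do(Predator=-1), the mechanism Predator <- -2Grass - Rainfall - 1 is discarded; Predator is fixed at -1.
Since Grass is not a descendant of the intervened variable, it is unaffected.
Grass = -3 if Rainfall >= 3 else 3  [with Rainfall=-3]  = 3

3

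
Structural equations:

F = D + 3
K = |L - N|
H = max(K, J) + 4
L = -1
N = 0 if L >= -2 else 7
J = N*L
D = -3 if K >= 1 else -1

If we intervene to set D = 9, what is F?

Under do(D=9), the mechanism D = -3 if K >= 1 else -1 is discarded; D is fixed at 9.
F = D + 3  [with D=9]  = 12

12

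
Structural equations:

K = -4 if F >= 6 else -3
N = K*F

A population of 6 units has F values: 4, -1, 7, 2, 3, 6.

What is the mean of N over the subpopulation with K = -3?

-6

Conditioning on K=-3 selects the 4 unit(s) with F ∈ {4, -1, 2, 3}. Their N values: -12, 3, -6, -9. Mean = -6.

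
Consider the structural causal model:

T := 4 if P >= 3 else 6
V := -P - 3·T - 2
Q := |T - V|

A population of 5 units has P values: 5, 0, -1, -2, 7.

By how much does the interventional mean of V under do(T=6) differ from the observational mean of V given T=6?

Under do(T=6), T's equation is replaced by T=6 for every unit. Per-unit V: -25, -20, -19, -18, -27. Mean = -21.8.
Observing T=6 restricts to units where T's equation naturally yields 6: P ∈ {0, -1, -2}. In that subpopulation V = -20, -19, -18, mean -19.
Difference = -21.8 − (-19) = -2.8.

-2.8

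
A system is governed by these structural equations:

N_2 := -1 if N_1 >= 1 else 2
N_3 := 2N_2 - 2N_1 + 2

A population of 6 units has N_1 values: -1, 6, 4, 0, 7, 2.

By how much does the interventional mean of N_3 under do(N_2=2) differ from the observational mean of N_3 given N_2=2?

-7

do(N_2=2) breaks N_2's dependence on N_1. With N_2=2 fixed, N_3 across the units is 8, -6, -2, 6, -8, 2, mean 0.
E[N_3|N_2=2] averages over only the 2 units with N_2=2 (N_1 = -1, 0): N_3 = 8, 6, mean 7.
Difference = 0 − 7 = -7.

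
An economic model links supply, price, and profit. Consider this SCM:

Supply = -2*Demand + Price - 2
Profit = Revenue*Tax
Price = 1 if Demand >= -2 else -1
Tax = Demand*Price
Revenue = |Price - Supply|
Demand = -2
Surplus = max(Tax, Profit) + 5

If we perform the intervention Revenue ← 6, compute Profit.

Under do(Revenue=6), the mechanism Revenue = |Price - Supply| is discarded; Revenue is fixed at 6.
Price = 1 if Demand >= -2 else -1  [with Demand=-2]  = 1
Tax = Demand*Price  [with Demand=-2, Price=1]  = -2
Profit = Revenue*Tax  [with Revenue=6, Tax=-2]  = -12

-12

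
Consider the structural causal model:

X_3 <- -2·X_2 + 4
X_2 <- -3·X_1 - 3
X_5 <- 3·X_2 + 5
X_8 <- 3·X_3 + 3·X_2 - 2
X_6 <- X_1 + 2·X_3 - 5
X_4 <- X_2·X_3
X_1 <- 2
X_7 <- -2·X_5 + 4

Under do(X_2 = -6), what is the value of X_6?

Under do(X_2=-6), the mechanism X_2 <- -3·X_1 - 3 is discarded; X_2 is fixed at -6.
X_3 = -2·X_2 + 4  [with X_2=-6]  = 16
X_6 = X_1 + 2·X_3 - 5  [with X_1=2, X_3=16]  = 29

29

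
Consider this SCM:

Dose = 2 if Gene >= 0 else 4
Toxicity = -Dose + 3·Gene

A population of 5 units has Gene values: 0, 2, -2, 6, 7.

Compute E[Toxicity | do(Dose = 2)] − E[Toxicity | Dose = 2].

-3.45

Under do(Dose=2), Dose's equation is replaced by Dose=2 for every unit. Per-unit Toxicity: -2, 4, -8, 16, 19. Mean = 5.8.
E[Toxicity|Dose=2] averages over only the 4 units with Dose=2 (Gene = 0, 2, 6, 7): Toxicity = -2, 4, 16, 19, mean 9.25.
Difference = 5.8 − 9.25 = -3.45.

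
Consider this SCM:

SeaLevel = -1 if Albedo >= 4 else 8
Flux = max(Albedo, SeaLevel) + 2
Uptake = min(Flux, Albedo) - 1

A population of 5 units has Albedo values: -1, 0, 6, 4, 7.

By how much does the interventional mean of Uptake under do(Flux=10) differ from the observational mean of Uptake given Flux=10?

3.7

Under do(Flux=10), Flux's equation is replaced by Flux=10 for every unit. Per-unit Uptake: -2, -1, 5, 3, 6. Mean = 2.2.
Conditioning on Flux=10 selects the 2 unit(s) with Albedo ∈ {-1, 0}. Their Uptake values: -2, -1. Mean = -1.5.
Difference = 2.2 − (-1.5) = 3.7.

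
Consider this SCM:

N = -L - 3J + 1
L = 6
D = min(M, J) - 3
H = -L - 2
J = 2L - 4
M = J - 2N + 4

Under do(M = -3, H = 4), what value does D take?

-6

Setting M = -3, H = 4 by intervention discards those variables' equations.
J = 2L - 4  [with L=6]  = 8
D = min(M, J) - 3  [with M=-3, J=8]  = -6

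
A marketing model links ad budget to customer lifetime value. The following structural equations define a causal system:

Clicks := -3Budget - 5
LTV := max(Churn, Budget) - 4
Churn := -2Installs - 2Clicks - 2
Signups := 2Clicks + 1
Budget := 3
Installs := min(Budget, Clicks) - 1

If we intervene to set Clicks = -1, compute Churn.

do(Clicks=-1) replaces the equation Clicks := -3Budget - 5 with the constant Clicks = -1.
Installs = min(Budget, Clicks) - 1  [with Budget=3, Clicks=-1]  = -2
Churn = -2Installs - 2Clicks - 2  [with Installs=-2, Clicks=-1]  = 4

4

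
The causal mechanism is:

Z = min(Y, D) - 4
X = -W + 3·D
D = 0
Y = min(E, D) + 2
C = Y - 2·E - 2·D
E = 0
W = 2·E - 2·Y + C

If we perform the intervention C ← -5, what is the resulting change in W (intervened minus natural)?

Intervening sets C = -5 and removes its equation (C = Y - 2·E - 2·D).
Y = min(E, D) + 2  [with E=0, D=0]  = 2
W = 2·E - 2·Y + C  [with E=0, Y=2, C=-5]  = -9
Without intervention: Y = min(E, D) + 2  [with E=0, D=0]  = 2; C = Y - 2·E - 2·D  [with Y=2, E=0, D=0]  = 2; W = 2·E - 2·Y + C  [with E=0, Y=2, C=2]  = -2.
Change = -9 − (-2) = -7.

-7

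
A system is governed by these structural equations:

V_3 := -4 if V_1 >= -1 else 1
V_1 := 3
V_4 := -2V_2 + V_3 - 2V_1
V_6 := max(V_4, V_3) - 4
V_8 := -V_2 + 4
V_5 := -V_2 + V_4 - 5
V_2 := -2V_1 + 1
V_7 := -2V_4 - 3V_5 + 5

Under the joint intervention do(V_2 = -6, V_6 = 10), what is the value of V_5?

3

Setting V_2 = -6, V_6 = 10 by intervention discards those variables' equations.
V_3 = -4 if V_1 >= -1 else 1  [with V_1=3]  = -4
V_4 = -2V_2 + V_3 - 2V_1  [with V_2=-6, V_3=-4, V_1=3]  = 2
V_5 = -V_2 + V_4 - 5  [with V_2=-6, V_4=2]  = 3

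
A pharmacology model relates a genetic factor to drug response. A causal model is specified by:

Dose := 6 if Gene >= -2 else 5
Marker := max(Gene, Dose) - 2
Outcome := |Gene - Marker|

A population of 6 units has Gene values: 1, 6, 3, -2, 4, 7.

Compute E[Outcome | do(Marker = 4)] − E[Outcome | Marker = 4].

0.1

do(Marker=4) breaks Marker's dependence on Gene. With Marker=4 fixed, Outcome across the units is 3, 2, 1, 6, 0, 3, mean 2.5.
Observing Marker=4 restricts to units where Marker's equation naturally yields 4: Gene ∈ {1, 6, 3, -2, 4}. In that subpopulation Outcome = 3, 2, 1, 6, 0, mean 2.4.
Difference = 2.5 − 2.4 = 0.1.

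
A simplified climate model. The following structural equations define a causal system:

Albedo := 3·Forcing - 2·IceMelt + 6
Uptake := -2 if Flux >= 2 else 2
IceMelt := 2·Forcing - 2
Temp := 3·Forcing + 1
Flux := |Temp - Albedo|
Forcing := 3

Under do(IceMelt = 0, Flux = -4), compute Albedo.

The joint intervention fixes IceMelt = 0, Flux = -4, removing each variable's own equation.
Albedo = 3·Forcing - 2·IceMelt + 6  [with Forcing=3, IceMelt=0]  = 15

15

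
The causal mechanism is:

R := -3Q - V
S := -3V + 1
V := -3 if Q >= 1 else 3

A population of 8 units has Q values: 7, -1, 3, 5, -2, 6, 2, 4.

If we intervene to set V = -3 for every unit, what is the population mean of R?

Every unit gets V=-3 under the intervention. R values become -18, 6, -6, -12, 9, -15, -3, -9; E[R|do(V=-3)] = -6.

-6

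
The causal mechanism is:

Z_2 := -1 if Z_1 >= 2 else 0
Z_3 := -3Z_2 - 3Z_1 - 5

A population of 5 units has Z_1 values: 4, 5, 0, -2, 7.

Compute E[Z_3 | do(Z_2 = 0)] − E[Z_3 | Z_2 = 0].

-11.4

do(Z_2=0) breaks Z_2's dependence on Z_1. With Z_2=0 fixed, Z_3 across the units is -17, -20, -5, 1, -26, mean -13.4.
E[Z_3|Z_2=0] averages over only the 2 units with Z_2=0 (Z_1 = 0, -2): Z_3 = -5, 1, mean -2.
Difference = -13.4 − (-2) = -11.4.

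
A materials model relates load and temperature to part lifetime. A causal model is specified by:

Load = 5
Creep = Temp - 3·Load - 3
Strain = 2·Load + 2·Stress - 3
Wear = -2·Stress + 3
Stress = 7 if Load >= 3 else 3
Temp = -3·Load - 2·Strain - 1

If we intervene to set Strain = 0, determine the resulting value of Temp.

The intervention breaks the incoming arrows to Strain: Strain = 2·Load + 2·Stress - 3 no longer applies, and Strain = 0.
Temp = -3·Load - 2·Strain - 1  [with Load=5, Strain=0]  = -16

-16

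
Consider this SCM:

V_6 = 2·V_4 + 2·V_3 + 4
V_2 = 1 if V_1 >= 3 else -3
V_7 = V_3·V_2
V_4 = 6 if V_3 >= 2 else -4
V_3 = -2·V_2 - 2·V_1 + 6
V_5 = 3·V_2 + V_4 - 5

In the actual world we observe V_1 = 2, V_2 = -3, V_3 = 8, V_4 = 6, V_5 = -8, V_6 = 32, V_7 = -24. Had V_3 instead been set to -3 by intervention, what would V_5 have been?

do(V_3=-3) replaces the equation V_3 = -2·V_2 - 2·V_1 + 6 with the constant V_3 = -3.
V_2 = 1 if V_1 >= 3 else -3  [with V_1=2]  = -3
V_4 = 6 if V_3 >= 2 else -4  [with V_3=-3]  = -4
V_5 = 3·V_2 + V_4 - 5  [with V_2=-3, V_4=-4]  = -18

-18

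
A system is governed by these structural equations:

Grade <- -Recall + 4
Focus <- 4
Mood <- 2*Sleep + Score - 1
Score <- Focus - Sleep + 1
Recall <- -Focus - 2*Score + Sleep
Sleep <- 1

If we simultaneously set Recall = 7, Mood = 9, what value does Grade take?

Setting Recall = 7, Mood = 9 by intervention discards those variables' equations.
Grade = -Recall + 4  [with Recall=7]  = -3

-3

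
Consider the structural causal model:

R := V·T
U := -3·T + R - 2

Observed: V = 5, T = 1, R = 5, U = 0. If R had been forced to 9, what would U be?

The intervention breaks the incoming arrows to R: R := V·T no longer applies, and R = 9.
U = -3·T + R - 2  [with T=1, R=9]  = 4

4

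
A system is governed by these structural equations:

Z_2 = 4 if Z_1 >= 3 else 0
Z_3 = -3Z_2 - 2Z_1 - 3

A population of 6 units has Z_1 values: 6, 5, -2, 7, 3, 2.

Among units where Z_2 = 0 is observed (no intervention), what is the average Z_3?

-3

Conditioning on Z_2=0 selects the 2 unit(s) with Z_1 ∈ {-2, 2}. Their Z_3 values: 1, -7. Mean = -3.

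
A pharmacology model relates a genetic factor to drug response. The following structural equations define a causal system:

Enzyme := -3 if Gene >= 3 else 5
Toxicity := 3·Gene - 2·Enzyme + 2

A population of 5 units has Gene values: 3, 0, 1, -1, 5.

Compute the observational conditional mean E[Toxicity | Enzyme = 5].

-8

E[Toxicity|Enzyme=5] averages over only the 3 units with Enzyme=5 (Gene = 0, 1, -1): Toxicity = -8, -5, -11, mean -8.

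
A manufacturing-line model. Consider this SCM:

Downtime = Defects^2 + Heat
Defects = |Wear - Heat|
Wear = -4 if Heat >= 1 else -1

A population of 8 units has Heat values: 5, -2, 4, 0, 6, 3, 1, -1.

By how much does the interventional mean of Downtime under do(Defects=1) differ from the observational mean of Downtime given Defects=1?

3

Under do(Defects=1), Defects's equation is replaced by Defects=1 for every unit. Per-unit Downtime: 6, -1, 5, 1, 7, 4, 2, 0. Mean = 3.
Conditioning on Defects=1 selects the 2 unit(s) with Heat ∈ {-2, 0}. Their Downtime values: -1, 1. Mean = 0.
Difference = 3 − 0 = 3.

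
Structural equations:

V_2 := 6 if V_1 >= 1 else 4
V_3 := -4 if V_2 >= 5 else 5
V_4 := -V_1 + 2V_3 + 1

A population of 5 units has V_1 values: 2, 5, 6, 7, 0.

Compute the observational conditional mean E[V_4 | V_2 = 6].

Observing V_2=6 restricts to units where V_2's equation naturally yields 6: V_1 ∈ {2, 5, 6, 7}. In that subpopulation V_4 = -9, -12, -13, -14, mean -12.

-12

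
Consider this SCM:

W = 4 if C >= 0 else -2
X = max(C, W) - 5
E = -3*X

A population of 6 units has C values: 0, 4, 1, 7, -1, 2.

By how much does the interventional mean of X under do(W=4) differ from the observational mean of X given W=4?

The intervention sets W=4 in all 6 units regardless of C. Recomputing X per unit gives -1, -1, -1, 2, -1, -1; average -0.5.
E[X|W=4] averages over only the 5 units with W=4 (C = 0, 4, 1, 7, 2): X = -1, -1, -1, 2, -1, mean -0.4.
Difference = -0.5 − (-0.4) = -0.1.

-0.1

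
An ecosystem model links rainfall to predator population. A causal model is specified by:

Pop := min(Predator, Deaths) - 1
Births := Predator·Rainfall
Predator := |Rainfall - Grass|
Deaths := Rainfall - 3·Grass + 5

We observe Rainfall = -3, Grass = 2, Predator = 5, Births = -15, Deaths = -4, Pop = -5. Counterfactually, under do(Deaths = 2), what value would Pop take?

The intervention breaks the incoming arrows to Deaths: Deaths := Rainfall - 3·Grass + 5 no longer applies, and Deaths = 2.
Predator = |Rainfall - Grass|  [with Rainfall=-3, Grass=2]  = 5
Pop = min(Predator, Deaths) - 1  [with Predator=5, Deaths=2]  = 1

1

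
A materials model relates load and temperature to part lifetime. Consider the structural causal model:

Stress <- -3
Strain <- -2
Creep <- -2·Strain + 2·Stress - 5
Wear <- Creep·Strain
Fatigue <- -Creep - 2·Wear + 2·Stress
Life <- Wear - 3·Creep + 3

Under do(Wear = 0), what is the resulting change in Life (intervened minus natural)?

-14

Under do(Wear=0), the mechanism Wear <- Creep·Strain is discarded; Wear is fixed at 0.
Creep = -2·Strain + 2·Stress - 5  [with Strain=-2, Stress=-3]  = -7
Life = Wear - 3·Creep + 3  [with Wear=0, Creep=-7]  = 24
Without intervention: Creep = -2·Strain + 2·Stress - 5  [with Strain=-2, Stress=-3]  = -7; Wear = Creep·Strain  [with Creep=-7, Strain=-2]  = 14; Life = Wear - 3·Creep + 3  [with Wear=14, Creep=-7]  = 38.
Change = 24 − 38 = -14.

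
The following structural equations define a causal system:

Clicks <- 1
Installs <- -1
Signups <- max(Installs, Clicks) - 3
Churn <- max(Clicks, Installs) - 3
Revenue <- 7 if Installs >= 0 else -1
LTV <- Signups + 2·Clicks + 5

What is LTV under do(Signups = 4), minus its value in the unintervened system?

The intervention breaks the incoming arrows to Signups: Signups <- max(Installs, Clicks) - 3 no longer applies, and Signups = 4.
LTV = Signups + 2·Clicks + 5  [with Signups=4, Clicks=1]  = 11
Without intervention: Signups = max(Installs, Clicks) - 3  [with Installs=-1, Clicks=1]  = -2; LTV = Signups + 2·Clicks + 5  [with Signups=-2, Clicks=1]  = 5.
Change = 11 − 5 = 6.

6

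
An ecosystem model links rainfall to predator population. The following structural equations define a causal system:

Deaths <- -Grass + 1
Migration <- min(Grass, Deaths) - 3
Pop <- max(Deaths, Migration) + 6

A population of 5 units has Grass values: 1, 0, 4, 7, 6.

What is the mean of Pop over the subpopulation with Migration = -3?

E[Pop|Migration=-3] averages over only the 2 units with Migration=-3 (Grass = 1, 0): Pop = 6, 7, mean 6.5.

6.5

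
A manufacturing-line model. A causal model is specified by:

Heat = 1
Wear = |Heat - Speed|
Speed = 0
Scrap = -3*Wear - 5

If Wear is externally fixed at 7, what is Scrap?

The intervention breaks the incoming arrows to Wear: Wear = |Heat - Speed| no longer applies, and Wear = 7.
Scrap = -3*Wear - 5  [with Wear=7]  = -26

-26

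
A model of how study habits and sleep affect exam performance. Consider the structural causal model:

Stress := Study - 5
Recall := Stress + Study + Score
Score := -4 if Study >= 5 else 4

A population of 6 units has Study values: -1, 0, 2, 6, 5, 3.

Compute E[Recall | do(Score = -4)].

-4

do(Score=-4) breaks Score's dependence on Study. With Score=-4 fixed, Recall across the units is -11, -9, -5, 3, 1, -3, mean -4.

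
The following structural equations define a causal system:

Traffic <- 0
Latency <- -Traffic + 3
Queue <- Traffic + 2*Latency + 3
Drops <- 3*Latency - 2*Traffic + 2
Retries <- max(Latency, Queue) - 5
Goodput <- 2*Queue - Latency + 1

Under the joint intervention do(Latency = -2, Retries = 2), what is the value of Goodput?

Setting Latency = -2, Retries = 2 by intervention discards those variables' equations.
Queue = Traffic + 2*Latency + 3  [with Traffic=0, Latency=-2]  = -1
Goodput = 2*Queue - Latency + 1  [with Queue=-1, Latency=-2]  = 1

1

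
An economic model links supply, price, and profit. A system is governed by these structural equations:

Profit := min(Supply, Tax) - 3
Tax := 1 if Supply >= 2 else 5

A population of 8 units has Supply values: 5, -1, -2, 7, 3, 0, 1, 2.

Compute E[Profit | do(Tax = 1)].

Every unit gets Tax=1 under the intervention. Profit values become -2, -4, -5, -2, -2, -3, -2, -2; E[Profit|do(Tax=1)] = -2.75.

-2.75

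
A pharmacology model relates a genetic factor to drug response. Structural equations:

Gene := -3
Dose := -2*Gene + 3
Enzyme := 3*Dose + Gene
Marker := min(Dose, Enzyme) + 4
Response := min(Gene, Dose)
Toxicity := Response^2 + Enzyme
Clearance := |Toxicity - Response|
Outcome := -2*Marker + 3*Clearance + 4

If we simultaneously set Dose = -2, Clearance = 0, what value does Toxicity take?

0

Under do(Dose = -2, Clearance = 0), each intervened variable's structural equation is replaced by its fixed value.
Enzyme = 3*Dose + Gene  [with Dose=-2, Gene=-3]  = -9
Response = min(Gene, Dose)  [with Gene=-3, Dose=-2]  = -3
Toxicity = Response^2 + Enzyme  [with Response=-3, Enzyme=-9]  = 0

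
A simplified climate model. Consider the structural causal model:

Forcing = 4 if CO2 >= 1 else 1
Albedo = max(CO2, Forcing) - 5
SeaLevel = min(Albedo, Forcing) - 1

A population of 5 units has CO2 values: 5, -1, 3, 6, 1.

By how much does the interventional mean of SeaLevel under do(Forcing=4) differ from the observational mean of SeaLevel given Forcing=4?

Every unit gets Forcing=4 under the intervention. SeaLevel values become -1, -2, -2, 0, -2; E[SeaLevel|do(Forcing=4)] = -1.4.
E[SeaLevel|Forcing=4] averages over only the 4 units with Forcing=4 (CO2 = 5, 3, 6, 1): SeaLevel = -1, -2, 0, -2, mean -1.25.
Difference = -1.4 − (-1.25) = -0.15.

-0.15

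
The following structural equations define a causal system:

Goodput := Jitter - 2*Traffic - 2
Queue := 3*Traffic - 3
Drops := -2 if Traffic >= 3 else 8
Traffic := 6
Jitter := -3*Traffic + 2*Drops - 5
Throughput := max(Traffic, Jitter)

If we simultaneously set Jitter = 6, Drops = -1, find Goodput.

-8

The joint intervention fixes Jitter = 6, Drops = -1, removing each variable's own equation.
Goodput = Jitter - 2*Traffic - 2  [with Jitter=6, Traffic=6]  = -8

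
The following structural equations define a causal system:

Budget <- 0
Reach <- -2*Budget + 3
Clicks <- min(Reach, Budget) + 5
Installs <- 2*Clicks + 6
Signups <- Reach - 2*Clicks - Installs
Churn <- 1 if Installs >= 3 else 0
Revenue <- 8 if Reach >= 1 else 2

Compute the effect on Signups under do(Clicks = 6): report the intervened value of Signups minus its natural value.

do(Clicks=6) replaces the equation Clicks <- min(Reach, Budget) + 5 with the constant Clicks = 6.
Reach = -2*Budget + 3  [with Budget=0]  = 3
Installs = 2*Clicks + 6  [with Clicks=6]  = 18
Signups = Reach - 2*Clicks - Installs  [with Reach=3, Clicks=6, Installs=18]  = -27
Without intervention: Reach = -2*Budget + 3  [with Budget=0]  = 3; Clicks = min(Reach, Budget) + 5  [with Reach=3, Budget=0]  = 5; Installs = 2*Clicks + 6  [with Clicks=5]  = 16; Signups = Reach - 2*Clicks - Installs  [with Reach=3, Clicks=5, Installs=16]  = -23.
Change = -27 − (-23) = -4.

-4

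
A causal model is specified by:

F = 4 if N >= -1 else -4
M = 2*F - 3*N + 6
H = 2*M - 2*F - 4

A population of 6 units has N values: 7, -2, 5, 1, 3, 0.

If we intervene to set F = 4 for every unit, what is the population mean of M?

7

Every unit gets F=4 under the intervention. M values become -7, 20, -1, 11, 5, 14; E[M|do(F=4)] = 7.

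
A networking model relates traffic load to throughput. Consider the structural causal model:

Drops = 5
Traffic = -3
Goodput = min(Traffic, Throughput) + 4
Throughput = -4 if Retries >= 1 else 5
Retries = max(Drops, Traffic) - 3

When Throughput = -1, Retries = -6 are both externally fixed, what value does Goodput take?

The joint intervention fixes Throughput = -1, Retries = -6, removing each variable's own equation.
Goodput = min(Traffic, Throughput) + 4  [with Traffic=-3, Throughput=-1]  = 1

1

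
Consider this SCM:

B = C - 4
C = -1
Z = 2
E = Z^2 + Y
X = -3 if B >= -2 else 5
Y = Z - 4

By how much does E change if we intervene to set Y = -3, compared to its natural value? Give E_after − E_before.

-1

The intervention breaks the incoming arrows to Y: Y = Z - 4 no longer applies, and Y = -3.
E = Z^2 + Y  [with Z=2, Y=-3]  = 1
Without intervention: Y = Z - 4  [with Z=2]  = -2; E = Z^2 + Y  [with Z=2, Y=-2]  = 2.
Change = 1 − 2 = -1.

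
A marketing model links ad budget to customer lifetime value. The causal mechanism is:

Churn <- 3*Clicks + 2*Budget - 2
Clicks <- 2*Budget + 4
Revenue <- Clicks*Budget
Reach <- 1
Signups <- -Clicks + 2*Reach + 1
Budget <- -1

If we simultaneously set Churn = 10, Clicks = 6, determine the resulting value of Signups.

Under do(Churn = 10, Clicks = 6), each intervened variable's structural equation is replaced by its fixed value.
Signups = -Clicks + 2*Reach + 1  [with Clicks=6, Reach=1]  = -3

-3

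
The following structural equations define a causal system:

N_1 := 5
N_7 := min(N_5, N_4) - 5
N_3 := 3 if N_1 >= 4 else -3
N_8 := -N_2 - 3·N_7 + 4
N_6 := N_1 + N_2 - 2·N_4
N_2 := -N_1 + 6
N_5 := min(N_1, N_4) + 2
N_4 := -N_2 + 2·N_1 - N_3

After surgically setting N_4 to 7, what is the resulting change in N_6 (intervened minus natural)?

-2

Under do(N_4=7), the mechanism N_4 := -N_2 + 2·N_1 - N_3 is discarded; N_4 is fixed at 7.
N_2 = -N_1 + 6  [with N_1=5]  = 1
N_6 = N_1 + N_2 - 2·N_4  [with N_1=5, N_2=1, N_4=7]  = -8
Without intervention: N_2 = -N_1 + 6  [with N_1=5]  = 1; N_3 = 3 if N_1 >= 4 else -3  [with N_1=5]  = 3; N_4 = -N_2 + 2·N_1 - N_3  [with N_2=1, N_1=5, N_3=3]  = 6; N_6 = N_1 + N_2 - 2·N_4  [with N_1=5, N_2=1, N_4=6]  = -6.
Change = -8 − (-6) = -2.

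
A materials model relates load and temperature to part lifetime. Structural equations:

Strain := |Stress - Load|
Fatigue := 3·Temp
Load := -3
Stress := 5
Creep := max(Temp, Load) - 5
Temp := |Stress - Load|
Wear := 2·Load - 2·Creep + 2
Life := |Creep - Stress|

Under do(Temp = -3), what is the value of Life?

13

do(Temp=-3) replaces the equation Temp := |Stress - Load| with the constant Temp = -3.
Creep = max(Temp, Load) - 5  [with Temp=-3, Load=-3]  = -8
Life = |Creep - Stress|  [with Creep=-8, Stress=5]  = 13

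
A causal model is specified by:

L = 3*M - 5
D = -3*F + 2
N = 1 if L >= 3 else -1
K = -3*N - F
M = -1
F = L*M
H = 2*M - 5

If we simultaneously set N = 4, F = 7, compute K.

Setting N = 4, F = 7 by intervention discards those variables' equations.
K = -3*N - F  [with N=4, F=7]  = -19

-19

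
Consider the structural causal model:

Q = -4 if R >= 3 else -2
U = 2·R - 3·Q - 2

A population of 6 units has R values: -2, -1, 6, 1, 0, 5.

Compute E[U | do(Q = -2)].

Under do(Q=-2), Q's equation is replaced by Q=-2 for every unit. Per-unit U: 0, 2, 16, 6, 4, 14. Mean = 7.

7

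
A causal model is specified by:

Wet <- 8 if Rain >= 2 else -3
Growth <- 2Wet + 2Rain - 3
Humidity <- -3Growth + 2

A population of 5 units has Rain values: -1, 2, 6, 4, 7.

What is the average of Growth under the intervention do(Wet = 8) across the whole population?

20.2

do(Wet=8) breaks Wet's dependence on Rain. With Wet=8 fixed, Growth across the units is 11, 17, 25, 21, 27, mean 20.2.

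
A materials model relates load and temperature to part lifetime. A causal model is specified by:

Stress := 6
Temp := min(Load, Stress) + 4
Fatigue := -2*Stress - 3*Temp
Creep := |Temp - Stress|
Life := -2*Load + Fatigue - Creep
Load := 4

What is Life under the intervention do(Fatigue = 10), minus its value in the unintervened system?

46

The intervention breaks the incoming arrows to Fatigue: Fatigue := -2*Stress - 3*Temp no longer applies, and Fatigue = 10.
Temp = min(Load, Stress) + 4  [with Load=4, Stress=6]  = 8
Creep = |Temp - Stress|  [with Temp=8, Stress=6]  = 2
Life = -2*Load + Fatigue - Creep  [with Load=4, Fatigue=10, Creep=2]  = 0
Without intervention: Temp = min(Load, Stress) + 4  [with Load=4, Stress=6]  = 8; Creep = |Temp - Stress|  [with Temp=8, Stress=6]  = 2; Fatigue = -2*Stress - 3*Temp  [with Stress=6, Temp=8]  = -36; Life = -2*Load + Fatigue - Creep  [with Load=4, Fatigue=-36, Creep=2]  = -46.
Change = 0 − (-46) = 46.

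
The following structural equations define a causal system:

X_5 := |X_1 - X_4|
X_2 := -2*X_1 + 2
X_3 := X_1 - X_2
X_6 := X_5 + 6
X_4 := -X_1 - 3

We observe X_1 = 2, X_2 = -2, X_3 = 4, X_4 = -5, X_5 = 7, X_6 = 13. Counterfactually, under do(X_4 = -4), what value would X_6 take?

12

Under do(X_4=-4), the mechanism X_4 := -X_1 - 3 is discarded; X_4 is fixed at -4.
X_5 = |X_1 - X_4|  [with X_1=2, X_4=-4]  = 6
X_6 = X_5 + 6  [with X_5=6]  = 12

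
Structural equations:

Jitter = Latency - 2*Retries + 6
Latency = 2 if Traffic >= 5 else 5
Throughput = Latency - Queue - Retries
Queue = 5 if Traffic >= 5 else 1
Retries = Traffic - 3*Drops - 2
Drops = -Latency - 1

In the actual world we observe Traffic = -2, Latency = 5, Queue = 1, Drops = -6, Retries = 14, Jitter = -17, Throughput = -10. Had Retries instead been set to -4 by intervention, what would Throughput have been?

8

Under do(Retries=-4), the mechanism Retries = Traffic - 3*Drops - 2 is discarded; Retries is fixed at -4.
Latency = 2 if Traffic >= 5 else 5  [with Traffic=-2]  = 5
Queue = 5 if Traffic >= 5 else 1  [with Traffic=-2]  = 1
Throughput = Latency - Queue - Retries  [with Latency=5, Queue=1, Retries=-4]  = 8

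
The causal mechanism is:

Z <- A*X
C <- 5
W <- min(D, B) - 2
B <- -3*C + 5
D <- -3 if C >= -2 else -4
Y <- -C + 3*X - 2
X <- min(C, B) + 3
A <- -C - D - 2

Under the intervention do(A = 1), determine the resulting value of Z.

The intervention breaks the incoming arrows to A: A <- -C - D - 2 no longer applies, and A = 1.
B = -3*C + 5  [with C=5]  = -10
X = min(C, B) + 3  [with C=5, B=-10]  = -7
Z = A*X  [with A=1, X=-7]  = -7

-7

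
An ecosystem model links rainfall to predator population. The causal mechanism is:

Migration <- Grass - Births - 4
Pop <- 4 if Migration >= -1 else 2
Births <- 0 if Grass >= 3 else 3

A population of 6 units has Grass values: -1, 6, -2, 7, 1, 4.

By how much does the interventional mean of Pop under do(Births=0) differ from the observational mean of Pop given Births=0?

-1

The intervention sets Births=0 in all 6 units regardless of Grass. Recomputing Pop per unit gives 2, 4, 2, 4, 2, 4; average 3.
E[Pop|Births=0] averages over only the 3 units with Births=0 (Grass = 6, 7, 4): Pop = 4, 4, 4, mean 4.
Difference = 3 − 4 = -1.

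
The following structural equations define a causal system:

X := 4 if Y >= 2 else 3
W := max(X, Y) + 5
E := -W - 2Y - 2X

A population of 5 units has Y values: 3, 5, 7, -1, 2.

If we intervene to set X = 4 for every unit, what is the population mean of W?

9.8

do(X=4) breaks X's dependence on Y. With X=4 fixed, W across the units is 9, 10, 12, 9, 9, mean 9.8.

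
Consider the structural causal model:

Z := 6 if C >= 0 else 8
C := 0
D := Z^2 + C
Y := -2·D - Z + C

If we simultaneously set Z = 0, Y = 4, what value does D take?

0

The joint intervention fixes Z = 0, Y = 4, removing each variable's own equation.
D = Z^2 + C  [with Z=0, C=0]  = 0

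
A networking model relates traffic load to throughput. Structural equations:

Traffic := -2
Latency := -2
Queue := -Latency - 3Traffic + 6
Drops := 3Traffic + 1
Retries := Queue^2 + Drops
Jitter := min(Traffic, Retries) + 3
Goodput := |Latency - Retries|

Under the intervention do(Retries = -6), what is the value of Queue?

do(Retries=-6) replaces the equation Retries := Queue^2 + Drops with the constant Retries = -6.
Queue is not downstream of the intervention, so its value is determined by the original equations.
Queue = -Latency - 3Traffic + 6  [with Latency=-2, Traffic=-2]  = 14

14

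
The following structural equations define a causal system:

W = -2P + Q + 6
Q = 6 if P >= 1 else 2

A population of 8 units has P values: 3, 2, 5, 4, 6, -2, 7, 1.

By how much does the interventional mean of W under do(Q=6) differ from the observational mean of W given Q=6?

1.5

Every unit gets Q=6 under the intervention. W values become 6, 8, 2, 4, 0, 16, -2, 10; E[W|do(Q=6)] = 5.5.
Observing Q=6 restricts to units where Q's equation naturally yields 6: P ∈ {3, 2, 5, 4, 6, 7, 1}. In that subpopulation W = 6, 8, 2, 4, 0, -2, 10, mean 4.
Difference = 5.5 − 4 = 1.5.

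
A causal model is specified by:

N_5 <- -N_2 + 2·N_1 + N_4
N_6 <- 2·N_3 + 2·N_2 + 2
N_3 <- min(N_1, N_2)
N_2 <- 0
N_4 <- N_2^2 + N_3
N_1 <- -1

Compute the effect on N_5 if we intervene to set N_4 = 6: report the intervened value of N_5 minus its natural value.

Intervening sets N_4 = 6 and removes its equation (N_4 <- N_2^2 + N_3).
N_5 = -N_2 + 2·N_1 + N_4  [with N_2=0, N_1=-1, N_4=6]  = 4
Without intervention: N_3 = min(N_1, N_2)  [with N_1=-1, N_2=0]  = -1; N_4 = N_2^2 + N_3  [with N_2=0, N_3=-1]  = -1; N_5 = -N_2 + 2·N_1 + N_4  [with N_2=0, N_1=-1, N_4=-1]  = -3.
Change = 4 − (-3) = 7.

7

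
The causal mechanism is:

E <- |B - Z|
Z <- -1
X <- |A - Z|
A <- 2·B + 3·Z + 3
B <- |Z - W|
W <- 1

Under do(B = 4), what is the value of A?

8

do(B=4) replaces the equation B <- |Z - W| with the constant B = 4.
A = 2·B + 3·Z + 3  [with B=4, Z=-1]  = 8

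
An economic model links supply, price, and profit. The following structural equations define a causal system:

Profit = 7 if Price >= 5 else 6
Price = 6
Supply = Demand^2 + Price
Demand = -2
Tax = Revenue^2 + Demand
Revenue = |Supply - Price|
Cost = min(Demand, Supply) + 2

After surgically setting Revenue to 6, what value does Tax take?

The intervention breaks the incoming arrows to Revenue: Revenue = |Supply - Price| no longer applies, and Revenue = 6.
Tax = Revenue^2 + Demand  [with Revenue=6, Demand=-2]  = 34

34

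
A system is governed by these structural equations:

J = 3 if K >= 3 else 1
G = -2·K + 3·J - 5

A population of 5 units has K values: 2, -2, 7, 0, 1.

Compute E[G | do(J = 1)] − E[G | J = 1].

The intervention sets J=1 in all 5 units regardless of K. Recomputing G per unit gives -6, 2, -16, -2, -4; average -5.2.
E[G|J=1] averages over only the 4 units with J=1 (K = 2, -2, 0, 1): G = -6, 2, -2, -4, mean -2.5.
Difference = -5.2 − (-2.5) = -2.7.

-2.7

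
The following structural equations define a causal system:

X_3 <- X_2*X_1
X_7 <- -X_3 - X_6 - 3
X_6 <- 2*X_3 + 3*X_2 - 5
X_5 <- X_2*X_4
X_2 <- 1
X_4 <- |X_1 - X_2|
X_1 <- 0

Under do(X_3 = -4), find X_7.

The intervention breaks the incoming arrows to X_3: X_3 <- X_2*X_1 no longer applies, and X_3 = -4.
X_6 = 2*X_3 + 3*X_2 - 5  [with X_3=-4, X_2=1]  = -10
X_7 = -X_3 - X_6 - 3  [with X_3=-4, X_6=-10]  = 11

11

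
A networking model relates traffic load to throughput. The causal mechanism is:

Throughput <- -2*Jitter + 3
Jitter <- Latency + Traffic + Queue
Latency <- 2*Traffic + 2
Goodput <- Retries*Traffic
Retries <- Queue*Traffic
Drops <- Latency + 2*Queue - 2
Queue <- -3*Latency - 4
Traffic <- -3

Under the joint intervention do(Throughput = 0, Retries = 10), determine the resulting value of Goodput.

Under do(Throughput = 0, Retries = 10), each intervened variable's structural equation is replaced by its fixed value.
Goodput = Retries*Traffic  [with Retries=10, Traffic=-3]  = -30

-30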